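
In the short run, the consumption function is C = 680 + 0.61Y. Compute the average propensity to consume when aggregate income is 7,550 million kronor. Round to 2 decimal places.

C = 680 + 0.61(7550) = 5285.5
APC = C/Y = 5285.5/7550 = 0.70

APC = 0.70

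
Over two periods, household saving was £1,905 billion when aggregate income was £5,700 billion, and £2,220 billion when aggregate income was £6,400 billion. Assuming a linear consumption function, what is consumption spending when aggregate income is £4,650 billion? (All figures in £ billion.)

C = 3217.5

MPS = ΔS/ΔY = (2220 − 1905)/(6400 − 5700) = 315/700 = 0.45
MPC = 1 − MPS = 0.55
Autonomous saving = 1905 − 0.45(5700) = -660, so a = 660
C = 660 + 0.55(4650) = 660 + 2557.5 = 3217.5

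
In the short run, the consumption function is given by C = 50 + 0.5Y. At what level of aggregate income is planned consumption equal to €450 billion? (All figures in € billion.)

Y = 800

50 + 0.5Y = 450
0.5Y = 400, so Y = 400/0.5 = 800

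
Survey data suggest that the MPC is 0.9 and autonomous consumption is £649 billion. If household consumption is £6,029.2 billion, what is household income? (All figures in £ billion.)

Y = 5978

649 + 0.9Y = 6029.2
0.9Y = 5380.2, so Y = 5380.2/0.9 = 5978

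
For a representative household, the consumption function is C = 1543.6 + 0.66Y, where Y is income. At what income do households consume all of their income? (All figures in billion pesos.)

At break-even, C = Y: 1543.6 + 0.66Y = Y
0.34Y = 1543.6, so Y = 1543.6/0.34 = 4540

Y = 4540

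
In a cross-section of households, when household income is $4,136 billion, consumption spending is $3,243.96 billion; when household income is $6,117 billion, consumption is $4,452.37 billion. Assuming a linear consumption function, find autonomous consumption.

a = 721

MPC = ΔC/ΔY = (4452.37 − 3243.96)/(6117 − 4136) = 1208.41/1981 = 0.61
a = C − MPC·Y = 3243.96 − 0.61(4136) = 3243.96 − 2522.96 = 721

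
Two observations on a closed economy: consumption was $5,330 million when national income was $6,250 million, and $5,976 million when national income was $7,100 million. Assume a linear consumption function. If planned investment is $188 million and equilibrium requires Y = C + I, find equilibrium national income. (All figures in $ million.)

MPC = (5976 − 5330)/(7100 − 6250) = 646/850 = 0.76
a = 5330 − 0.76(6250) = 580
Equilibrium: Y = 580 + 0.76Y + 188
0.24Y = 768, so Y = 768/0.24 = 3200

Y = 3200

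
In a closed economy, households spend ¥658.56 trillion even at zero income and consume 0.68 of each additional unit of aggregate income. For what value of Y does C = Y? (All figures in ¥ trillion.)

At break-even, C = Y: 658.56 + 0.68Y = Y
0.32Y = 658.56, so Y = 658.56/0.32 = 2058

Y = 2058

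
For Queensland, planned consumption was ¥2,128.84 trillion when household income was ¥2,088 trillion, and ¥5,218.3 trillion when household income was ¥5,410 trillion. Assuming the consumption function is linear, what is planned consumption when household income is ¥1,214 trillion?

MPC = (5218.3 − 2128.84)/(5410 − 2088) = 3089.46/3322 = 0.93
a = 2128.84 − 0.93(2088) = 2128.84 − 1941.84 = 187
C = 187 + 0.93(1214) = 187 + 1129.02 = 1316.02

C = 1316.02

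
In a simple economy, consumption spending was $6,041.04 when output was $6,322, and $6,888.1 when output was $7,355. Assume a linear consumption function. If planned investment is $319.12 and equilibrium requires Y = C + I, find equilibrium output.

Y = 6534

MPC = (6888.1 − 6041.04)/(7355 − 6322) = 847.06/1033 = 0.82
a = 6041.04 − 0.82(6322) = 857
Equilibrium: Y = 857 + 0.82Y + 319.12
0.18Y = 1176.12, so Y = 1176.12/0.18 = 6534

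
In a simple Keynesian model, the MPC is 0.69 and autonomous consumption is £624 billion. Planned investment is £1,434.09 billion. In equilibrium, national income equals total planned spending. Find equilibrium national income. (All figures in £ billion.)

Y = C + I = 624 + 0.69Y + 1434.09
Y − 0.69Y = 2058.09
0.31Y = 2058.09, so Y = 2058.09/0.31 = 6639

Y = 6639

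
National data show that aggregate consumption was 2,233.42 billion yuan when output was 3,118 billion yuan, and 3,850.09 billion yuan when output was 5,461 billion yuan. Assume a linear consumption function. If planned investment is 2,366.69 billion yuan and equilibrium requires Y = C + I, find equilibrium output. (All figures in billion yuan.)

Y = 7899

MPC = (3850.09 − 2233.42)/(5461 − 3118) = 1616.67/2343 = 0.69
a = 2233.42 − 0.69(3118) = 82
Equilibrium: Y = 82 + 0.69Y + 2366.69
0.31Y = 2448.69, so Y = 2448.69/0.31 = 7899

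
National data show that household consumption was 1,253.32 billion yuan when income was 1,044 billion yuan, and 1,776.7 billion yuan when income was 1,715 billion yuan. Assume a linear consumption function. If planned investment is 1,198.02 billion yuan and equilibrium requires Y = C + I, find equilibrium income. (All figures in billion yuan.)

Y = 7441

MPC = (1776.7 − 1253.32)/(1715 − 1044) = 523.38/671 = 0.78
a = 1253.32 − 0.78(1044) = 439
Equilibrium: Y = 439 + 0.78Y + 1198.02
0.22Y = 1637.02, so Y = 1637.02/0.22 = 7441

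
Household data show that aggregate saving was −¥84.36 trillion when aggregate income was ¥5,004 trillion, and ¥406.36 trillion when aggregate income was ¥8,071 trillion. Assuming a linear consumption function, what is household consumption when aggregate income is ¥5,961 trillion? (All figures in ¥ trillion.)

MPS = ΔS/ΔY = (406.36 − (-84.36))/(8071 − 5004) = 490.72/3067 = 0.16
MPC = 1 − MPS = 0.84
Autonomous saving = -84.36 − 0.16(5004) = -885, so a = 885
C = 885 + 0.84(5961) = 885 + 5007.24 = 5892.24

C = 5892.24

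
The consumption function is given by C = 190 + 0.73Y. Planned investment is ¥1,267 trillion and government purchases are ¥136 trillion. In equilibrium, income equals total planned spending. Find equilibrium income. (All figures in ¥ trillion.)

Y = C + I + G = 190 + 0.73Y + 1267 + 136
Y − 0.73Y = 1593
0.27Y = 1593, so Y = 1593/0.27 = 5900

Y = 5900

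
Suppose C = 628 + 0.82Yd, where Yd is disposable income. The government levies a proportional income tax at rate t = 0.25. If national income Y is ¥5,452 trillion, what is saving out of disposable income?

S = 108.02

Yd = (1 − 0.25)(5452) = 0.75(5452) = 4089
C = 628 + 0.82(4089) = 628 + 3352.98 = 3980.98
S = Yd − C = 4089 − 3980.98 = 108.02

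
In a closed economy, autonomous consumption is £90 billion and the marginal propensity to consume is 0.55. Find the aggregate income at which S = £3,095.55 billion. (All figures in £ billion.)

S = Y − C = -90 + 0.45Y
-90 + 0.45Y = 3095.55, so 0.45Y = 3185.55 and Y = 7079

Y = 7079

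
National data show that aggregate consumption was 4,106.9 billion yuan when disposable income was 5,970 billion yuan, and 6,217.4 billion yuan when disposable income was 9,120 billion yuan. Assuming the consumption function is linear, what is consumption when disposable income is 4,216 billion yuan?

MPC = (6217.4 − 4106.9)/(9120 − 5970) = 2110.5/3150 = 0.67
a = 4106.9 − 0.67(5970) = 4106.9 − 3999.9 = 107
C = 107 + 0.67(4216) = 107 + 2824.72 = 2931.72

C = 2931.72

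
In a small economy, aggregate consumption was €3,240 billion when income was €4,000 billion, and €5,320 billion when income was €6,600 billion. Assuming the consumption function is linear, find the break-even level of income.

Y = 200

MPC = (5320 − 3240)/(6600 − 4000) = 2080/2600 = 0.8
a = 3240 − 0.8(4000) = 3240 − 3200 = 40
Break-even: Y = a/(1−MPC) = 40/0.2 = 200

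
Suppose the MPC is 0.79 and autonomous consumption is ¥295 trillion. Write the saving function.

S = -295 + 0.21Y

S = Y − C = Y − (295 + 0.79Y) = -295 + (1 − 0.79)Y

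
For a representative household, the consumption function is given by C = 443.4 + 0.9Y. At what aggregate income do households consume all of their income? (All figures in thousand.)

Y = 4434

At break-even, C = Y: 443.4 + 0.9Y = Y
0.1Y = 443.4, so Y = 443.4/0.1 = 4434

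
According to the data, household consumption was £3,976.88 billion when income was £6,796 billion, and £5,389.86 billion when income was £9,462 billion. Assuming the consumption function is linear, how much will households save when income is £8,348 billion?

MPC = (5389.86 − 3976.88)/(9462 − 6796) = 1412.98/2666 = 0.53
a = 3976.88 − 0.53(6796) = 3976.88 − 3601.88 = 375
C = 375 + 0.53(8348) = 4799.44
S = 8348 − 4799.44 = 3548.56

S = 3548.56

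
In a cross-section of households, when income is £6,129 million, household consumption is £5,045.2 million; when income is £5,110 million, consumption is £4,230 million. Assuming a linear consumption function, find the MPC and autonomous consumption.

MPC = ΔC/ΔY = (5045.2 − 4230)/(6129 − 5110) = 815.2/1019 = 0.8
a = C − MPC·Y = 4230 − 0.8(5110) = 4230 − 4088 = 142

MPC = 0.8; a = 142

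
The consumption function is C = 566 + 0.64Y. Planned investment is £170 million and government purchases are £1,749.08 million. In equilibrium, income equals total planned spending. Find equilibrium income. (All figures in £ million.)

Y = 6903

Y = C + I + G = 566 + 0.64Y + 170 + 1749.08
Y − 0.64Y = 2485.08
0.36Y = 2485.08, so Y = 2485.08/0.36 = 6903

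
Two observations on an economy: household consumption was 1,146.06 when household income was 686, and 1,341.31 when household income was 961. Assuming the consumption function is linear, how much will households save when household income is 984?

S = -373.64

MPC = (1341.31 − 1146.06)/(961 − 686) = 195.25/275 = 0.71
a = 1146.06 − 0.71(686) = 1146.06 − 487.06 = 659
C = 659 + 0.71(984) = 1357.64
S = 984 − 1357.64 = -373.64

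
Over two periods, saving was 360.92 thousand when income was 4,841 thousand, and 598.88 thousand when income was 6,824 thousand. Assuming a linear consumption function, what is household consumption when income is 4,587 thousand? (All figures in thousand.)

C = 4256.56

MPS = ΔS/ΔY = (598.88 − 360.92)/(6824 − 4841) = 237.96/1983 = 0.12
MPC = 1 − MPS = 0.88
Autonomous saving = 360.92 − 0.12(4841) = -220, so a = 220
C = 220 + 0.88(4587) = 220 + 4036.56 = 4256.56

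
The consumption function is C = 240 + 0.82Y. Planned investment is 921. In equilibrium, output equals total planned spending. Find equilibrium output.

Y = 6450

Y = C + I = 240 + 0.82Y + 921
Y − 0.82Y = 1161
0.18Y = 1161, so Y = 1161/0.18 = 6450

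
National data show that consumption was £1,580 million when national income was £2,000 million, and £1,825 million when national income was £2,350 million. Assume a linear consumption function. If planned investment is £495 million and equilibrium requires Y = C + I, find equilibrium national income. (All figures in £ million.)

MPC = (1825 − 1580)/(2350 − 2000) = 245/350 = 0.7
a = 1580 − 0.7(2000) = 180
Equilibrium: Y = 180 + 0.7Y + 495
0.3Y = 675, so Y = 675/0.3 = 2250

Y = 2250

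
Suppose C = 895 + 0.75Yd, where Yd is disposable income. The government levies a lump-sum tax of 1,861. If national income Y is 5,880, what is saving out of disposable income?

S = 109.75

Yd = Y − T = 5880 − 1861 = 4019
C = 895 + 0.75(4019) = 895 + 3014.25 = 3909.25
S = Yd − C = 4019 − 3909.25 = 109.75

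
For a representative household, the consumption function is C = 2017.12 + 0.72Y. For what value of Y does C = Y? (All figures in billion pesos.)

At break-even, C = Y: 2017.12 + 0.72Y = Y
0.28Y = 2017.12, so Y = 2017.12/0.28 = 7204

Y = 7204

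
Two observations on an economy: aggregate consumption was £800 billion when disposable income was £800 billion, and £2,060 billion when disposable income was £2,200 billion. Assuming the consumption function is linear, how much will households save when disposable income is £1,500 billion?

MPC = (2060 − 800)/(2200 − 800) = 1260/1400 = 0.9
a = 800 − 0.9(800) = 800 − 720 = 80
C = 80 + 0.9(1500) = 1430
S = 1500 − 1430 = 70

S = 70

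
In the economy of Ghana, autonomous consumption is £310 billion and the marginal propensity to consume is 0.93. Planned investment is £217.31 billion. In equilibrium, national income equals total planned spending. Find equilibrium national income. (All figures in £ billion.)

Y = C + I = 310 + 0.93Y + 217.31
Y − 0.93Y = 527.31
0.07Y = 527.31, so Y = 527.31/0.07 = 7533

Y = 7533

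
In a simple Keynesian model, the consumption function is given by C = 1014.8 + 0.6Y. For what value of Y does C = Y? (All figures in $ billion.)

At break-even, C = Y: 1014.8 + 0.6Y = Y
0.4Y = 1014.8, so Y = 1014.8/0.4 = 2537

Y = 2537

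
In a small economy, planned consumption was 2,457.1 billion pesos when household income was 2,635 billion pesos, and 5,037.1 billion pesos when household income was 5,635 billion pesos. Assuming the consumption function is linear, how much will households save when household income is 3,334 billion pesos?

MPC = (5037.1 − 2457.1)/(5635 − 2635) = 2580/3000 = 0.86
a = 2457.1 − 0.86(2635) = 2457.1 − 2266.1 = 191
C = 191 + 0.86(3334) = 3058.24
S = 3334 − 3058.24 = 275.76

S = 275.76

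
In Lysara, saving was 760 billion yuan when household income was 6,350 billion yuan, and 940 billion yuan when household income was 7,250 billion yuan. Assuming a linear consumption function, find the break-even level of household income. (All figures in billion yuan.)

MPS = ΔS/ΔY = (940 − 760)/(7250 − 6350) = 180/900 = 0.2
MPC = 1 − MPS = 0.8
From S(6350) = 760: −a + 0.2(6350) = 760, so a = 1270 − 760 = 510
Break-even (S = 0): Y = a/MPS = 510/0.2 = 2550

Y = 2550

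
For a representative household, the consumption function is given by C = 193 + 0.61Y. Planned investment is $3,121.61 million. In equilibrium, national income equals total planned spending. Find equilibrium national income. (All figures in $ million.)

Y = C + I = 193 + 0.61Y + 3121.61
Y − 0.61Y = 3314.61
0.39Y = 3314.61, so Y = 3314.61/0.39 = 8499

Y = 8499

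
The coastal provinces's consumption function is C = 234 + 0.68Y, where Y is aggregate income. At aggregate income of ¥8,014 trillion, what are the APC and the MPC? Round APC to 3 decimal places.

MPC = 0.68 (the slope of the consumption function)
C = 234 + 0.68(8014) = 5683.52, so APC = 5683.52/8014 = 0.709

APC = 0.709; MPC = 0.68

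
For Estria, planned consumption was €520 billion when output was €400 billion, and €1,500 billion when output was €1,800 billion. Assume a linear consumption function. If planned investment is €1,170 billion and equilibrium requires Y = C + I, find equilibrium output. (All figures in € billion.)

Y = 4700

MPC = (1500 − 520)/(1800 − 400) = 980/1400 = 0.7
a = 520 − 0.7(400) = 240
Equilibrium: Y = 240 + 0.7Y + 1170
0.3Y = 1410, so Y = 1410/0.3 = 4700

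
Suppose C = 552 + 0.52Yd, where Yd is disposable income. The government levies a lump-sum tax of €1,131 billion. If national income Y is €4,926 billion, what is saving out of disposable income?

Yd = Y − T = 4926 − 1131 = 3795
C = 552 + 0.52(3795) = 552 + 1973.4 = 2525.4
S = Yd − C = 3795 − 2525.4 = 1269.6

S = 1269.6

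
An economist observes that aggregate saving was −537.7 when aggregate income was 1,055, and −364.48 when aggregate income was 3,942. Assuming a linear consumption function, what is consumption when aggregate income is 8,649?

MPS = ΔS/ΔY = (-364.48 − (-537.7))/(3942 − 1055) = 173.22/2887 = 0.06
MPC = 1 − MPS = 0.94
Autonomous saving = -537.7 − 0.06(1055) = -601, so a = 601
C = 601 + 0.94(8649) = 601 + 8130.06 = 8731.06

C = 8731.06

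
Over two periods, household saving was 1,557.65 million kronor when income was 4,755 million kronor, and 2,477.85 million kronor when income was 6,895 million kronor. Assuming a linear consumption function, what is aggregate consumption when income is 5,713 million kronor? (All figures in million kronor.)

MPS = ΔS/ΔY = (2477.85 − 1557.65)/(6895 − 4755) = 920.2/2140 = 0.43
MPC = 1 − MPS = 0.57
Autonomous saving = 1557.65 − 0.43(4755) = -487, so a = 487
C = 487 + 0.57(5713) = 487 + 3256.41 = 3743.41

C = 3743.41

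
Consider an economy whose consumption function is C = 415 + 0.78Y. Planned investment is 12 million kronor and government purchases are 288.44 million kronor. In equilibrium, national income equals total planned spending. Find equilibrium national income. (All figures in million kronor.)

Y = 3252

Y = C + I + G = 415 + 0.78Y + 12 + 288.44
Y − 0.78Y = 715.44
0.22Y = 715.44, so Y = 715.44/0.22 = 3252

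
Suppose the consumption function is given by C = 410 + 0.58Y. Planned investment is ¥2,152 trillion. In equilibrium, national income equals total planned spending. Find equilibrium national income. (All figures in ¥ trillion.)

Y = C + I = 410 + 0.58Y + 2152
Y − 0.58Y = 2562
0.42Y = 2562, so Y = 2562/0.42 = 6100

Y = 6100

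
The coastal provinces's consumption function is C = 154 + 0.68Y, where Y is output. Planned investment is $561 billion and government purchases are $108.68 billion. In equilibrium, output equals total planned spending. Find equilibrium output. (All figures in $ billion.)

Y = C + I + G = 154 + 0.68Y + 561 + 108.68
Y − 0.68Y = 823.68
0.32Y = 823.68, so Y = 823.68/0.32 = 2574

Y = 2574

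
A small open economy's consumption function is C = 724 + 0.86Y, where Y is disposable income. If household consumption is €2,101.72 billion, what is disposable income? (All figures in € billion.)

Y = 1602

724 + 0.86Y = 2101.72
0.86Y = 1377.72, so Y = 1377.72/0.86 = 1602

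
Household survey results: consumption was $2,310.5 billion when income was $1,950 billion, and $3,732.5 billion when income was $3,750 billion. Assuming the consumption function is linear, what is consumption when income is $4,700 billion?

C = 4483

MPC = (3732.5 − 2310.5)/(3750 − 1950) = 1422/1800 = 0.79
a = 2310.5 − 0.79(1950) = 2310.5 − 1540.5 = 770
C = 770 + 0.79(4700) = 770 + 3713 = 4483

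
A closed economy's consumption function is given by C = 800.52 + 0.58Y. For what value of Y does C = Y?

At break-even, C = Y: 800.52 + 0.58Y = Y
0.42Y = 800.52, so Y = 800.52/0.42 = 1906

Y = 1906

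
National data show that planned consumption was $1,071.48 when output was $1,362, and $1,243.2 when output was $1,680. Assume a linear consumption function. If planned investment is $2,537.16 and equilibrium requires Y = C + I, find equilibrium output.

Y = 6246

MPC = (1243.2 − 1071.48)/(1680 − 1362) = 171.72/318 = 0.54
a = 1071.48 − 0.54(1362) = 336
Equilibrium: Y = 336 + 0.54Y + 2537.16
0.46Y = 2873.16, so Y = 2873.16/0.46 = 6246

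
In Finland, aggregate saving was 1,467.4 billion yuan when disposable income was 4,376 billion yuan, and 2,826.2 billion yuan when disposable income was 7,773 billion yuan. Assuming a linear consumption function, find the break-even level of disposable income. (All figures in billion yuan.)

MPS = ΔS/ΔY = (2826.2 − 1467.4)/(7773 − 4376) = 1358.8/3397 = 0.4
MPC = 1 − MPS = 0.6
From S(4376) = 1467.4: −a + 0.4(4376) = 1467.4, so a = 1750.4 − 1467.4 = 283
Break-even (S = 0): Y = a/MPS = 283/0.4 = 707.5

Y = 707.5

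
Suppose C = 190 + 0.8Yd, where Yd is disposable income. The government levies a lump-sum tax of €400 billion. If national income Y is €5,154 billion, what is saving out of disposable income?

S = 760.8

Yd = Y − T = 5154 − 400 = 4754
C = 190 + 0.8(4754) = 190 + 3803.2 = 3993.2
S = Yd − C = 4754 − 3993.2 = 760.8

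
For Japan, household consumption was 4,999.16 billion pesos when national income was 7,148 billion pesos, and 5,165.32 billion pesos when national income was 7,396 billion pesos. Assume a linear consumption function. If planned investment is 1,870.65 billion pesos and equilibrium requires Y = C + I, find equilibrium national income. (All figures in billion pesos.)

MPC = (5165.32 − 4999.16)/(7396 − 7148) = 166.16/248 = 0.67
a = 4999.16 − 0.67(7148) = 210
Equilibrium: Y = 210 + 0.67Y + 1870.65
0.33Y = 2080.65, so Y = 2080.65/0.33 = 6305

Y = 6305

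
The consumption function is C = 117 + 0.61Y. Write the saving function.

S = -117 + 0.39Y

S = Y − C = Y − (117 + 0.61Y) = -117 + (1 − 0.61)Y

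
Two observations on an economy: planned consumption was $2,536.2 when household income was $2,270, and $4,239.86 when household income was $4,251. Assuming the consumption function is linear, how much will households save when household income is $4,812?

MPC = (4239.86 − 2536.2)/(4251 − 2270) = 1703.66/1981 = 0.86
a = 2536.2 − 0.86(2270) = 2536.2 − 1952.2 = 584
C = 584 + 0.86(4812) = 4722.32
S = 4812 − 4722.32 = 89.68

S = 89.68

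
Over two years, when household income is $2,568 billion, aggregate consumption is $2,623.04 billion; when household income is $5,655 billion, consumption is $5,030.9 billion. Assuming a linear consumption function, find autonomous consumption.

MPC = ΔC/ΔY = (5030.9 − 2623.04)/(5655 − 2568) = 2407.86/3087 = 0.78
a = C − MPC·Y = 2623.04 − 0.78(2568) = 2623.04 − 2003.04 = 620

a = 620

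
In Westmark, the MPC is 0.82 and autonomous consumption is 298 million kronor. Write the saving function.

S = Y − C = Y − (298 + 0.82Y) = -298 + (1 − 0.82)Y

S = -298 + 0.18Y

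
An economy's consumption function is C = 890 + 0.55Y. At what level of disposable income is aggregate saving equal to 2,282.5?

Y = 7050

S = Y − C = -890 + 0.45Y
-890 + 0.45Y = 2282.5, so 0.45Y = 3172.5 and Y = 7050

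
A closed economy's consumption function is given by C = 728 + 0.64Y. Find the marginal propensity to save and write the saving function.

MPS = 1 − MPC = 1 − 0.64 = 0.36
S = Y − C = -728 + 0.36Y

MPS = 0.36; S = -728 + 0.36Y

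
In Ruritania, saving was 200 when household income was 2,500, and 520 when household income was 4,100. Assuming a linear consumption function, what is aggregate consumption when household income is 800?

C = 940

MPS = ΔS/ΔY = (520 − 200)/(4100 − 2500) = 320/1600 = 0.2
MPC = 1 − MPS = 0.8
Autonomous saving = 200 − 0.2(2500) = -300, so a = 300
C = 300 + 0.8(800) = 300 + 640 = 940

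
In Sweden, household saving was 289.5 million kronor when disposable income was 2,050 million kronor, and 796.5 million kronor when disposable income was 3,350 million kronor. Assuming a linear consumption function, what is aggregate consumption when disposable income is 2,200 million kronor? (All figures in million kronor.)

MPS = ΔS/ΔY = (796.5 − 289.5)/(3350 − 2050) = 507/1300 = 0.39
MPC = 1 − MPS = 0.61
Autonomous saving = 289.5 − 0.39(2050) = -510, so a = 510
C = 510 + 0.61(2200) = 510 + 1342 = 1852

C = 1852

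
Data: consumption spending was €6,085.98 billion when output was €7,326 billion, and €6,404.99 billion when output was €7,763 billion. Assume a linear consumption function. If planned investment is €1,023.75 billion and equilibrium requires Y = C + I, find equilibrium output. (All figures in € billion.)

MPC = (6404.99 − 6085.98)/(7763 − 7326) = 319.01/437 = 0.73
a = 6085.98 − 0.73(7326) = 738
Equilibrium: Y = 738 + 0.73Y + 1023.75
0.27Y = 1761.75, so Y = 1761.75/0.27 = 6525

Y = 6525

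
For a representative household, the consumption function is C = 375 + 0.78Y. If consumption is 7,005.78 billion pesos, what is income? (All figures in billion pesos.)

Y = 8501

375 + 0.78Y = 7005.78
0.78Y = 6630.78, so Y = 6630.78/0.78 = 8501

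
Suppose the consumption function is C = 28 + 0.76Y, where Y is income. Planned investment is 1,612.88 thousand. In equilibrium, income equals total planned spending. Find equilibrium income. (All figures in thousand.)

Y = C + I = 28 + 0.76Y + 1612.88
Y − 0.76Y = 1640.88
0.24Y = 1640.88, so Y = 1640.88/0.24 = 6837

Y = 6837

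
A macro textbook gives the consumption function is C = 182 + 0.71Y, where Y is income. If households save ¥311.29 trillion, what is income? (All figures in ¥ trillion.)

S = Y − C = -182 + 0.29Y
-182 + 0.29Y = 311.29, so 0.29Y = 493.29 and Y = 1701

Y = 1701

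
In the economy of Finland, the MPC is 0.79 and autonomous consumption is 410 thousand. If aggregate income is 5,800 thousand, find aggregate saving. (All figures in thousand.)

S = 808

C = 410 + 0.79(5800) = 410 + 4582 = 4992
S = Y − C = 5800 − 4992 = 808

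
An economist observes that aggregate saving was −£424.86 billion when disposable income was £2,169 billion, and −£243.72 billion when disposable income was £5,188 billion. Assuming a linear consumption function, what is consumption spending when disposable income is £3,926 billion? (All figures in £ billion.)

C = 4245.44

MPS = ΔS/ΔY = (-243.72 − (-424.86))/(5188 − 2169) = 181.14/3019 = 0.06
MPC = 1 − MPS = 0.94
Autonomous saving = -424.86 − 0.06(2169) = -555, so a = 555
C = 555 + 0.94(3926) = 555 + 3690.44 = 4245.44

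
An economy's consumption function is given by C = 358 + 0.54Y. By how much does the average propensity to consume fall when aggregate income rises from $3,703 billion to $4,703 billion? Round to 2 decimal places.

At Y = 3703: C = 358 + 0.54(3703) = 2357.62, APC = 2357.62/3703 = 0.637
At Y = 4703: C = 2897.62, APC = 2897.62/4703 = 0.616
Fall in APC = 0.637 − 0.616 = 0.021 ≈ 0.02

ΔAPC = 0.02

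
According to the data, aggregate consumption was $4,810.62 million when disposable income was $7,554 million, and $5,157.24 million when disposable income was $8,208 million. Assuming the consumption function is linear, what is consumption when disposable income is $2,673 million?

MPC = (5157.24 − 4810.62)/(8208 − 7554) = 346.62/654 = 0.53
a = 4810.62 − 0.53(7554) = 4810.62 − 4003.62 = 807
C = 807 + 0.53(2673) = 807 + 1416.69 = 2223.69

C = 2223.69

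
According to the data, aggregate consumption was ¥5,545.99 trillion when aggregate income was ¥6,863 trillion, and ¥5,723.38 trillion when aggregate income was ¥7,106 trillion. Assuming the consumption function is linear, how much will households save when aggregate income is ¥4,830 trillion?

MPC = (5723.38 − 5545.99)/(7106 − 6863) = 177.39/243 = 0.73
a = 5545.99 − 0.73(6863) = 5545.99 − 5009.99 = 536
C = 536 + 0.73(4830) = 4061.9
S = 4830 − 4061.9 = 768.1

S = 768.1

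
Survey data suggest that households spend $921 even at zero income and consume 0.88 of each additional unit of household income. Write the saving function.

S = -921 + 0.12Y

S = Y − C = Y − (921 + 0.88Y) = -921 + (1 − 0.88)Y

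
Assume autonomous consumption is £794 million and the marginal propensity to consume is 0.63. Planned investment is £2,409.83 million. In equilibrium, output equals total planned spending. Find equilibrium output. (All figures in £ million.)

Y = 8659

Y = C + I = 794 + 0.63Y + 2409.83
Y − 0.63Y = 3203.83
0.37Y = 3203.83, so Y = 3203.83/0.37 = 8659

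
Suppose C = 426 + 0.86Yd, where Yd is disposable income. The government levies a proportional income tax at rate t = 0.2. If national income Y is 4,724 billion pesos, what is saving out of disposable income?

S = 103.088

Yd = (1 − 0.2)(4724) = 0.8(4724) = 3779.2
C = 426 + 0.86(3779.2) = 426 + 3250.112 = 3676.112
S = Yd − C = 3779.2 − 3676.112 = 103.088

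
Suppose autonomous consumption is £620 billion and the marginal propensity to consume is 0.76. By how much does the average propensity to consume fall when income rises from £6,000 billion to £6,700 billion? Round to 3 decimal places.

At Y = 6000: C = 620 + 0.76(6000) = 5180, APC = 5180/6000 = 0.8633
At Y = 6700: C = 5712, APC = 5712/6700 = 0.8525
Fall in APC = 0.8633 − 0.8525 = 0.0108 ≈ 0.011

ΔAPC = 0.011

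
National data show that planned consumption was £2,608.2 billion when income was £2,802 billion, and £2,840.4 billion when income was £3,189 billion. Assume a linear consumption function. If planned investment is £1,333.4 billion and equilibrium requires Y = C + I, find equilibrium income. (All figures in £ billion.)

Y = 5651

MPC = (2840.4 − 2608.2)/(3189 − 2802) = 232.2/387 = 0.6
a = 2608.2 − 0.6(2802) = 927
Equilibrium: Y = 927 + 0.6Y + 1333.4
0.4Y = 2260.4, so Y = 2260.4/0.4 = 5651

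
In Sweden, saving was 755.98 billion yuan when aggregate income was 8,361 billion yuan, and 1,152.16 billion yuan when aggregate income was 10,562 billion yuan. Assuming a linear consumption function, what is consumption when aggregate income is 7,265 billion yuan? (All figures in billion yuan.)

MPS = ΔS/ΔY = (1152.16 − 755.98)/(10562 − 8361) = 396.18/2201 = 0.18
MPC = 1 − MPS = 0.82
Autonomous saving = 755.98 − 0.18(8361) = -749, so a = 749
C = 749 + 0.82(7265) = 749 + 5957.3 = 6706.3

C = 6706.3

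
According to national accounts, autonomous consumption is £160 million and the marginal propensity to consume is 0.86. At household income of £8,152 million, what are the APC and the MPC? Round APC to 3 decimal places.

APC = 0.880; MPC = 0.86

MPC = 0.86 (the slope of the consumption function)
C = 160 + 0.86(8152) = 7170.72, so APC = 7170.72/8152 = 0.880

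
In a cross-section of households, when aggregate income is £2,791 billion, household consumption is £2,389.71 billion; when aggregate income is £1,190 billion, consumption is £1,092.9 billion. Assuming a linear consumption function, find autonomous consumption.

MPC = ΔC/ΔY = (2389.71 − 1092.9)/(2791 − 1190) = 1296.81/1601 = 0.81
a = C − MPC·Y = 1092.9 − 0.81(1190) = 1092.9 − 963.9 = 129

a = 129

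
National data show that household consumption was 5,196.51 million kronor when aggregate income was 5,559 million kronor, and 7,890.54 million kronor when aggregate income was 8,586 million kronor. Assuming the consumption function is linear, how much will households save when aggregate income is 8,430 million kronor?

S = 678.3

MPC = (7890.54 − 5196.51)/(8586 − 5559) = 2694.03/3027 = 0.89
a = 5196.51 − 0.89(5559) = 5196.51 − 4947.51 = 249
C = 249 + 0.89(8430) = 7751.7
S = 8430 − 7751.7 = 678.3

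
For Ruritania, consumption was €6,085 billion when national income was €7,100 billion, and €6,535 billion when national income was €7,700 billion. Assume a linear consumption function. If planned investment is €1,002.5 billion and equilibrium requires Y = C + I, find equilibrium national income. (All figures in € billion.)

Y = 7050

MPC = (6535 − 6085)/(7700 − 7100) = 450/600 = 0.75
a = 6085 − 0.75(7100) = 760
Equilibrium: Y = 760 + 0.75Y + 1002.5
0.25Y = 1762.5, so Y = 1762.5/0.25 = 7050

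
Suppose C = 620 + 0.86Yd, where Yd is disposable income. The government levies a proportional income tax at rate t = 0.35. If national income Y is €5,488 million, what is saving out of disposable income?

Yd = (1 − 0.35)(5488) = 0.65(5488) = 3567.2
C = 620 + 0.86(3567.2) = 620 + 3067.792 = 3687.792
S = Yd − C = 3567.2 − 3687.792 = -120.592

S = -120.592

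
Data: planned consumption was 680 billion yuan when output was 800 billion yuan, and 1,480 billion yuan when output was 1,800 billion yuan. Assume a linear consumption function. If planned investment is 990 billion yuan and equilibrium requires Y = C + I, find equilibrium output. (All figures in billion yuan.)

MPC = (1480 − 680)/(1800 − 800) = 800/1000 = 0.8
a = 680 − 0.8(800) = 40
Equilibrium: Y = 40 + 0.8Y + 990
0.2Y = 1030, so Y = 1030/0.2 = 5150

Y = 5150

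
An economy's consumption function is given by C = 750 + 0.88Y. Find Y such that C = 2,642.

750 + 0.88Y = 2642
0.88Y = 1892, so Y = 1892/0.88 = 2150

Y = 2150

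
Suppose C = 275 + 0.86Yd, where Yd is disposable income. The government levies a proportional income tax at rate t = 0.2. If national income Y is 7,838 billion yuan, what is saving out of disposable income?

Yd = (1 − 0.2)(7838) = 0.8(7838) = 6270.4
C = 275 + 0.86(6270.4) = 275 + 5392.544 = 5667.544
S = Yd − C = 6270.4 − 5667.544 = 602.856

S = 602.856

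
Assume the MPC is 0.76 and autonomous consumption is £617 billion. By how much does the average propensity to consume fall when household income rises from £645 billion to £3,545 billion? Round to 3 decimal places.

At Y = 645: C = 617 + 0.76(645) = 1107.2, APC = 1107.2/645 = 1.7166
At Y = 3545: C = 3311.2, APC = 3311.2/3545 = 0.9340
Fall in APC = 1.7166 − 0.9340 = 0.7826 ≈ 0.783

ΔAPC = 0.783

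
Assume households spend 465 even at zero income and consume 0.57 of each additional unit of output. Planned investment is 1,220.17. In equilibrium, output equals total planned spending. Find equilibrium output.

Y = 3919

Y = C + I = 465 + 0.57Y + 1220.17
Y − 0.57Y = 1685.17
0.43Y = 1685.17, so Y = 1685.17/0.43 = 3919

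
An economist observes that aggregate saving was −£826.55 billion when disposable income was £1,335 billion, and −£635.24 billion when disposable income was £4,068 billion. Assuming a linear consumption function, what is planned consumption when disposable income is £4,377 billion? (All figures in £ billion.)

MPS = ΔS/ΔY = (-635.24 − (-826.55))/(4068 − 1335) = 191.31/2733 = 0.07
MPC = 1 − MPS = 0.93
Autonomous saving = -826.55 − 0.07(1335) = -920, so a = 920
C = 920 + 0.93(4377) = 920 + 4070.61 = 4990.61

C = 4990.61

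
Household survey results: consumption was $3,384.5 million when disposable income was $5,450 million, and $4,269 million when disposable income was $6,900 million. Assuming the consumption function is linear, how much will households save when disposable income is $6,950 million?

MPC = (4269 − 3384.5)/(6900 − 5450) = 884.5/1450 = 0.61
a = 3384.5 − 0.61(5450) = 3384.5 − 3324.5 = 60
C = 60 + 0.61(6950) = 4299.5
S = 6950 − 4299.5 = 2650.5

S = 2650.5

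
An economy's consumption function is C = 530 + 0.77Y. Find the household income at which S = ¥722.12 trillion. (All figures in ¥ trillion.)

Y = 5444

S = Y − C = -530 + 0.23Y
-530 + 0.23Y = 722.12, so 0.23Y = 1252.12 and Y = 5444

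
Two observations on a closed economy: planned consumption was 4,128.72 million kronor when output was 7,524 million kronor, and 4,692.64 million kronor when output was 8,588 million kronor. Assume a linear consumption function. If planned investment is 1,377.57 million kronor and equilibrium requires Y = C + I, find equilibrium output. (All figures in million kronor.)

Y = 3231

MPC = (4692.64 − 4128.72)/(8588 − 7524) = 563.92/1064 = 0.53
a = 4128.72 − 0.53(7524) = 141
Equilibrium: Y = 141 + 0.53Y + 1377.57
0.47Y = 1518.57, so Y = 1518.57/0.47 = 3231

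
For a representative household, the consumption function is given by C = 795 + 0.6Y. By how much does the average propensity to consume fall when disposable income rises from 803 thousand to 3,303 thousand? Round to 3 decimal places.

ΔAPC = 0.749

At Y = 803: C = 795 + 0.6(803) = 1276.8, APC = 1276.8/803 = 1.5900
At Y = 3303: C = 2776.8, APC = 2776.8/3303 = 0.8407
Fall in APC = 1.5900 − 0.8407 = 0.7493 ≈ 0.749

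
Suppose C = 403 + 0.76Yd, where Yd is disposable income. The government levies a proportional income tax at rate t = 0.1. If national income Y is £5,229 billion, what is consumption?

Yd = (1 − 0.1)(5229) = 0.9(5229) = 4706.1
C = 403 + 0.76(4706.1) = 403 + 3576.636 = 3979.636

C = 3979.636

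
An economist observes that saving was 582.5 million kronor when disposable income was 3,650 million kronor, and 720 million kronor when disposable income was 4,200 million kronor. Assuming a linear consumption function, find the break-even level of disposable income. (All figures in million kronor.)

MPS = ΔS/ΔY = (720 − 582.5)/(4200 − 3650) = 137.5/550 = 0.25
MPC = 1 − MPS = 0.75
From S(3650) = 582.5: −a + 0.25(3650) = 582.5, so a = 912.5 − 582.5 = 330
Break-even (S = 0): Y = a/MPS = 330/0.25 = 1320

Y = 1320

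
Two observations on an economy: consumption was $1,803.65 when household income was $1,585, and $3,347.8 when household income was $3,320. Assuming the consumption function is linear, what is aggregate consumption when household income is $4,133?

MPC = (3347.8 − 1803.65)/(3320 − 1585) = 1544.15/1735 = 0.89
a = 1803.65 − 0.89(1585) = 1803.65 − 1410.65 = 393
C = 393 + 0.89(4133) = 393 + 3678.37 = 4071.37

C = 4071.37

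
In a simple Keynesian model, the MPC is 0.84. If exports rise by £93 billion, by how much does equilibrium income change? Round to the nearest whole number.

The multiplier is 1/(1 − MPC) = 1/0.16.
ΔY = 93/0.16 = 581.25 ≈ 581

ΔY ≈ 581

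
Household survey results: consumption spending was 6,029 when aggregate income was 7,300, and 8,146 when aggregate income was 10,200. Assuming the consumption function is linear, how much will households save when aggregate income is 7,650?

S = 1365.5

MPC = (8146 − 6029)/(10200 − 7300) = 2117/2900 = 0.73
a = 6029 − 0.73(7300) = 6029 − 5329 = 700
C = 700 + 0.73(7650) = 6284.5
S = 7650 − 6284.5 = 1365.5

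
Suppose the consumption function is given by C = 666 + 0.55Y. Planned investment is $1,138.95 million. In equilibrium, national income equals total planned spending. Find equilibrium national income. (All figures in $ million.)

Y = 4011

Y = C + I = 666 + 0.55Y + 1138.95
Y − 0.55Y = 1804.95
0.45Y = 1804.95, so Y = 1804.95/0.45 = 4011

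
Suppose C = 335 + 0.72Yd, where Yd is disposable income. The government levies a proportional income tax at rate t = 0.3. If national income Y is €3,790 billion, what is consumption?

Yd = (1 − 0.3)(3790) = 0.7(3790) = 2653
C = 335 + 0.72(2653) = 335 + 1910.16 = 2245.16

C = 2245.16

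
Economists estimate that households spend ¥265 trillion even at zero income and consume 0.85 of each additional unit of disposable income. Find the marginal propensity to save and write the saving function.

MPS = 0.15; S = -265 + 0.15Y

MPS = 1 − MPC = 1 − 0.85 = 0.15
S = Y − C = -265 + 0.15Y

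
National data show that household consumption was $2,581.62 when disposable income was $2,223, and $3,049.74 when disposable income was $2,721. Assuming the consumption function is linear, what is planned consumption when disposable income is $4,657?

C = 4869.58

MPC = (3049.74 − 2581.62)/(2721 − 2223) = 468.12/498 = 0.94
a = 2581.62 − 0.94(2223) = 2581.62 − 2089.62 = 492
C = 492 + 0.94(4657) = 492 + 4377.58 = 4869.58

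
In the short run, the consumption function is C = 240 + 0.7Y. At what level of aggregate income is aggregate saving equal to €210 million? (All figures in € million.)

S = Y − C = -240 + 0.3Y
-240 + 0.3Y = 210, so 0.3Y = 450 and Y = 1500

Y = 1500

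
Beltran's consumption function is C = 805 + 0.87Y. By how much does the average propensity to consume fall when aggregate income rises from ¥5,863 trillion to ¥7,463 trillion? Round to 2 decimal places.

At Y = 5863: C = 805 + 0.87(5863) = 5905.81, APC = 5905.81/5863 = 1.007
At Y = 7463: C = 7297.81, APC = 7297.81/7463 = 0.978
Fall in APC = 1.007 − 0.978 = 0.029 ≈ 0.03

ΔAPC = 0.03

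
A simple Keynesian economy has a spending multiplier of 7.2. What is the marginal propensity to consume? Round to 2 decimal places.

k = 1/(1 − MPC), so 1 − MPC = 1/k = 1/7.2 = 0.1389
MPC = 1 − 0.1389 = 0.86

MPC = 0.86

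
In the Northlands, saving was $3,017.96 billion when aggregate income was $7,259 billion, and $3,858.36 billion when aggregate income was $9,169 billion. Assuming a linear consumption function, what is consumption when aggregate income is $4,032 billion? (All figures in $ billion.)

MPS = ΔS/ΔY = (3858.36 − 3017.96)/(9169 − 7259) = 840.4/1910 = 0.44
MPC = 1 − MPS = 0.56
Autonomous saving = 3017.96 − 0.44(7259) = -176, so a = 176
C = 176 + 0.56(4032) = 176 + 2257.92 = 2433.92

C = 2433.92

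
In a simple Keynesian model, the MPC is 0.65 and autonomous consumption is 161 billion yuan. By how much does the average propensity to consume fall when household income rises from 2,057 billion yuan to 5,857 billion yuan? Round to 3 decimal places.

At Y = 2057: C = 161 + 0.65(2057) = 1498.05, APC = 1498.05/2057 = 0.7283
At Y = 5857: C = 3968.05, APC = 3968.05/5857 = 0.6775
Fall in APC = 0.7283 − 0.6775 = 0.0508 ≈ 0.051

ΔAPC = 0.051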